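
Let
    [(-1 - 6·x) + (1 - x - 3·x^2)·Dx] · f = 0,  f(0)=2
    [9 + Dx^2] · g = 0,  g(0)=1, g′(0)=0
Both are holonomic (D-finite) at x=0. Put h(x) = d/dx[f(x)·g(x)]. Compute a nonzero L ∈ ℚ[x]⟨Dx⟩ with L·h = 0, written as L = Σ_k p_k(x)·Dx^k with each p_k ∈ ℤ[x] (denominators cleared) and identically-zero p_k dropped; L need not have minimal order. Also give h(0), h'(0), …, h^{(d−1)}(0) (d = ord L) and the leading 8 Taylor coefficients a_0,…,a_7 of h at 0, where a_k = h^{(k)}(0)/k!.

L = (-15 - 54·x - 135·x^2 + 162·x^3 + 243·x^4) + (6·x + 54·x^2 + 108·x^3)·Dx + (1 - 4·x - 9·x^2 + 18·x^3 + 27·x^4)·Dx^2  (order 2).
h: a_k = 2, -2, 15, 35, 475/4, 5757/20, 33383/40, 118037/56, …
ICs: h(0) = 2, h′(0) = -2.

f: a_k = 2, 2, 8, 14, 38, 80, 194, 434, …
g: a_k = 1, 0, -9/2, 0, 27/8, 0, -81/80, 0, …
Product ⇒ symmetric product L₀, ord ≤ 2.
Differentiate: ansatz ord ≤ ord L₀ ⇒ L.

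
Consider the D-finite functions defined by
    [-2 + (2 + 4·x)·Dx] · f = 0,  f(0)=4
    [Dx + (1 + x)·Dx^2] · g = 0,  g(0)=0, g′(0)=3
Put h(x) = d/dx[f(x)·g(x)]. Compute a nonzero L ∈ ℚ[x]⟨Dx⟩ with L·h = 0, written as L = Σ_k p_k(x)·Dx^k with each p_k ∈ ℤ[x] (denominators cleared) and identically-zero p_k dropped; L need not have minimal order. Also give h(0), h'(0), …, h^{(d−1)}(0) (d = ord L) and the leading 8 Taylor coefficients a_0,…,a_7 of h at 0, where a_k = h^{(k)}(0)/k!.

L = (1 + 4·x + x^2) + (7 + 27·x + 30·x^2 + 8·x^3)·Dx + (2 + 11·x + 21·x^2 + 16·x^3 + 4·x^4)·Dx^2  (order 2).
h: a_k = 12, 12, -24, 40, -131/2, 1089/10, -927/5, 11316/35, …
ICs: h(0) = 12, h′(0) = 12.

f: a_k = 4, 4, -2, 2, -5/2, 7/2, -21/4, 33/4, …
g: a_k = 0, 3, -3/2, 1, -3/4, 3/5, -1/2, 3/7, …
Product ⇒ symmetric product L₀, ord ≤ 2.
h₀' ⇒ L via d/dx closure of L₀.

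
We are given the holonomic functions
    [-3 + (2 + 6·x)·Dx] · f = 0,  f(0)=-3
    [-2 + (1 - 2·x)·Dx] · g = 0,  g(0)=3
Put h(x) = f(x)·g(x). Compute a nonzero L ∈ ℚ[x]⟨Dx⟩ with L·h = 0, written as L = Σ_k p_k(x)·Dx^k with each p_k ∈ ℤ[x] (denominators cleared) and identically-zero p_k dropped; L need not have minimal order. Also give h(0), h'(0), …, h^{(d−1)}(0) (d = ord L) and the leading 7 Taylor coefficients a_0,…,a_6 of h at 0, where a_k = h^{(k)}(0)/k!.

L = (7 + 6·x) + (-2 - 2·x + 12·x^2)·Dx  (order 1).
h: a_k = -9, -63/2, -423/8, -1935/16, -27315/128, -124569/256, -858771/1024, …
ICs: h(0) = -9.

f: a_k = -3, -9/2, 27/8, -81/16, 1215/128, -5103/256, 45927/1024, …
g: a_k = 3, 6, 12, 24, 48, 96, 192, …
Sym-product of L_f,L_g gives L₀ (≤ ord 1).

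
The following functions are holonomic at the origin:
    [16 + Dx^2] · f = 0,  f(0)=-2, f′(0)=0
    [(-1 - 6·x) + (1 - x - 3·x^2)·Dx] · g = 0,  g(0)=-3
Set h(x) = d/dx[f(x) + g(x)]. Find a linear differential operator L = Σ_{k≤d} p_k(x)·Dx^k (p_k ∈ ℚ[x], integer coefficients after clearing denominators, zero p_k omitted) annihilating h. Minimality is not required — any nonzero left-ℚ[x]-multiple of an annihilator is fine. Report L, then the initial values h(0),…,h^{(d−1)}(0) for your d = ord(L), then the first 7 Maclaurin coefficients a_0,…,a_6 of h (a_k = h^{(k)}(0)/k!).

f: a_k = -2, 0, 16, 0, -64/3, 0, 512/45, …
g: a_k = -3, -3, -12, -21, -57, -120, -291, …
Weyl lclm of L_f,L_g ⇒ L₀ (ord ≤ 3).
h₀' ⇒ L via d/dx closure of L₀.
L = (4672 + 20416·x + 66304·x^2 + 32640·x^3 + 66240·x^4 + 62208·x^5 + 62208·x^6) + (-464 - 2352·x + 3792·x^2 + 6752·x^3 - 2400·x^4 + 5184·x^5 + 24192·x^6 + 20736·x^7)·Dx + (292 + 1276·x + 4144·x^2 + 2040·x^3 + 4140·x^4 + 3888·x^5 + 3888·x^6)·Dx^2 + (-29 - 147·x + 237·x^2 + 422·x^3 - 150·x^4 + 324·x^5 + 1512·x^6 + 1296·x^7)·Dx^3  (order 3).
h: a_k = -3, 8, -63, -940/3, -600, -25166/15, -4557, …
ICs: h(0) = -3, h′(0) = 8, h′′(0) = -126.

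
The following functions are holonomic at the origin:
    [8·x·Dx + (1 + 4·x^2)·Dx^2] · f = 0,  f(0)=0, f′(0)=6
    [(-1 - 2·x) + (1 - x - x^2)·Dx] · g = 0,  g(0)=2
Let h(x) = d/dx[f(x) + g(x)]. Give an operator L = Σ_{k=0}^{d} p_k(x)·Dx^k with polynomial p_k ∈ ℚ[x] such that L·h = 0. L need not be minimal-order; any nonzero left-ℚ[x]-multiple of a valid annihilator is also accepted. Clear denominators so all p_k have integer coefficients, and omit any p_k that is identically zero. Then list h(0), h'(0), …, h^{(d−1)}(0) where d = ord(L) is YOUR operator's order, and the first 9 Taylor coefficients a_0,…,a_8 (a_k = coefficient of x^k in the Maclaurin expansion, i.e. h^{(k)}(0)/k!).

f: a_k = 0, 6, 0, -8, 0, 96/5, 0, -384/7, 0, …
g: a_k = 2, 2, 4, 6, 10, 16, 26, 42, 68, …
Sum ⇒ L₀ = lclm(L_f,L_g) in ℚ(x)⟨Dx⟩.
h₀' ⇒ L via d/dx closure of L₀.
L = (16 - 64·x - 400·x^2 - 576·x^3 - 696·x^4 - 96·x^6) + (-13 - 24·x - 22·x^2 - 204·x^3 - 548·x^4 - 488·x^5 - 48·x^6 - 96·x^7)·Dx + (2 + 5·x + 14·x^2 - 2·x^3 + 13·x^4 - 92·x^5 - 48·x^6 - 16·x^7 - 16·x^8)·Dx^2  (order 2).
h: a_k = 8, 8, -6, 40, 176, 156, -90, 544, 2526, …
ICs: h(0) = 8, h′(0) = 8.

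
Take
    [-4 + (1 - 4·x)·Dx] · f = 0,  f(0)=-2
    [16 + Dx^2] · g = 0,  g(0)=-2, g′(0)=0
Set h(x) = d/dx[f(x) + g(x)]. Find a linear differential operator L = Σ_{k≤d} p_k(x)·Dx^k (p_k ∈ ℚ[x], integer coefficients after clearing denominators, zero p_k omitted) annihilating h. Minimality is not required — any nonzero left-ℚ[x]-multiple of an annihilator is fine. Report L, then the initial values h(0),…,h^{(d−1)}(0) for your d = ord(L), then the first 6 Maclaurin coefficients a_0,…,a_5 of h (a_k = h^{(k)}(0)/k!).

L = (1664 - 1024·x + 2048·x^2) + (-112 + 576·x - 768·x^2 + 1024·x^3)·Dx + (104 - 64·x + 128·x^2)·Dx^2 + (-7 + 36·x - 48·x^2 + 64·x^3)·Dx^3  (order 3).
h: a_k = -8, -32, -384, -6400/3, -10240, -736256/15, …
ICs: h(0) = -8, h′(0) = -32, h′′(0) = -768.

f: a_k = -2, -8, -32, -128, -512, -2048, …
g: a_k = -2, 0, 16, 0, -64/3, 0, …
Weyl lclm of L_f,L_g ⇒ L₀ (ord ≤ 3).
Differentiate: ansatz ord ≤ ord L₀ ⇒ L.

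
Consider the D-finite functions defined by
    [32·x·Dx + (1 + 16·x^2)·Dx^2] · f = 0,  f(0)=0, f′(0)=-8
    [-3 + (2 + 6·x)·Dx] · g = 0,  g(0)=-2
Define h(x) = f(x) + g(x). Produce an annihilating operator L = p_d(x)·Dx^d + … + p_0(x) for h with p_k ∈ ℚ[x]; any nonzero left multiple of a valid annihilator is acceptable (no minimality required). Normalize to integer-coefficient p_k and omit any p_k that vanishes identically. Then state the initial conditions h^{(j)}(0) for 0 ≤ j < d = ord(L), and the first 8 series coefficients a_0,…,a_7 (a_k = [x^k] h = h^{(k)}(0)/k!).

L = (-192 - 1440·x + 9216·x^2 + 13824·x^3)·Dx + (-155 - 768·x + 4128·x^2 + 36864·x^3 + 48384·x^4)·Dx^2 + (-6 + 110·x + 576·x^2 + 2624·x^3 + 10752·x^4 + 13824·x^5)·Dx^3  (order 3).
h: a_k = -2, -11, 9/4, 943/24, 405/64, -270649/640, 15309/512, 33049235/7168, …
ICs: h(0) = -2, h′(0) = -11, h′′(0) = 9/2.

f: a_k = 0, -8, 0, 128/3, 0, -2048/5, 0, 32768/7, …
g: a_k = -2, -3, 9/4, -27/8, 405/64, -1701/128, 15309/512, -72171/1024, …
L₀ := lclm(L_f,L_g); ord L₀ ≤ 2+1.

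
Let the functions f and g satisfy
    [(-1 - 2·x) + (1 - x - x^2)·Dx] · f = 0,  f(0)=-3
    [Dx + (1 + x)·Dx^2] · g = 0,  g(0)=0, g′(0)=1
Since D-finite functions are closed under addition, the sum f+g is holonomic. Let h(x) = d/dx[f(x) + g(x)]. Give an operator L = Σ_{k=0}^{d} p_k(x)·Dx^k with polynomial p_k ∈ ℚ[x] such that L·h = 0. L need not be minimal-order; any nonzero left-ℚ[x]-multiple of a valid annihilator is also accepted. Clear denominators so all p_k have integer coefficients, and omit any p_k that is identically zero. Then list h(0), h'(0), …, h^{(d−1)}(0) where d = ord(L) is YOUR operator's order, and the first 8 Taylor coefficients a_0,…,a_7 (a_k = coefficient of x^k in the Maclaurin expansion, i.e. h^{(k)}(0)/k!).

f: a_k = -3, -3, -6, -9, -15, -24, -39, -63, …
g: a_k = 0, 1, -1/2, 1/3, -1/4, 1/5, -1/6, 1/7, …
h₀=f+g: left-lcm gives L₀, ord ≤ 3.
h=h₀': d/dx-closure on L₀ ⇒ L.
L = (26 + 70·x + 76·x^2 + 36·x^3 + 12·x^4) + (16 + 84·x + 160·x^2 + 144·x^3 + 74·x^4 + 20·x^5)·Dx + (-5 - 11·x + x^2 + 23·x^3 + 29·x^4 + 17·x^5 + 4·x^6)·Dx^2  (order 2).
h: a_k = -2, -13, -26, -61, -119, -235, -440, -817, …
ICs: h(0) = -2, h′(0) = -13.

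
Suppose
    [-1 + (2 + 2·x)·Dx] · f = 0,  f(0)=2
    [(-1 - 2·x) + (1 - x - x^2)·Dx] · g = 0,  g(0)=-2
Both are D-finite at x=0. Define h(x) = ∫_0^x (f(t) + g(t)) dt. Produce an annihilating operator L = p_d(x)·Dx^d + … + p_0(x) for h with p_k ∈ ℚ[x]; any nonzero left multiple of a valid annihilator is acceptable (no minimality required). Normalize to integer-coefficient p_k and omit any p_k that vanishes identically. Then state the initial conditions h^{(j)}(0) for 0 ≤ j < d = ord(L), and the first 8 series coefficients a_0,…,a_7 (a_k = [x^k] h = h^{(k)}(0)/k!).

L = (9 + 21·x + 21·x^2 + 10·x^3)·Dx + (-17 - 54·x - 87·x^2 - 74·x^3 - 25·x^4)·Dx^2 + (2 + 14·x + 6·x^2 - 30·x^3 - 34·x^4 - 10·x^5)·Dx^3  (order 3).
h: a_k = 0, 0, -1/2, -17/12, -47/32, -129/64, -2041/768, -13333/3584, …
ICs: h(0) = 0, h′(0) = 0, h′′(0) = -1.

f: a_k = 2, 1, -1/4, 1/8, -5/64, 7/128, -21/512, 33/1024, …
g: a_k = -2, -2, -4, -6, -10, -16, -26, -42, …
L₀ := lclm(L_f,L_g); ord L₀ ≤ 1+1.
h=∫h₀ ⇒ L = L₀·Dx.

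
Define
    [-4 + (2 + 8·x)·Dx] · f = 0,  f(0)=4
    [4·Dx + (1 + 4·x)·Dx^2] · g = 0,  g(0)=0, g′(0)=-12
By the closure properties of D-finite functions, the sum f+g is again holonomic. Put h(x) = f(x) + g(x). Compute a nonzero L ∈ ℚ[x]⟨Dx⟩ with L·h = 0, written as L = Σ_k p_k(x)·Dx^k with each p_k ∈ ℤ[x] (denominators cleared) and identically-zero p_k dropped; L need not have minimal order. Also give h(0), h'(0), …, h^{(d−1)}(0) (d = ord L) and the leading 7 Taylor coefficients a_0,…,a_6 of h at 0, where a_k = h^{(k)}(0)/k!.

f: a_k = 4, 8, -8, 16, -40, 112, -336, …
g: a_k = 0, -12, 24, -64, 192, -3072/5, 2048, …
Sum ⇒ L₀ = lclm(L_f,L_g) in ℚ(x)⟨Dx⟩.
L = 8·Dx + (10 + 40·x)·Dx^2 + (1 + 8·x + 16·x^2)·Dx^3  (order 3).
h: a_k = 4, -4, 16, -48, 152, -2512/5, 1712, …
ICs: h(0) = 4, h′(0) = -4, h′′(0) = 32.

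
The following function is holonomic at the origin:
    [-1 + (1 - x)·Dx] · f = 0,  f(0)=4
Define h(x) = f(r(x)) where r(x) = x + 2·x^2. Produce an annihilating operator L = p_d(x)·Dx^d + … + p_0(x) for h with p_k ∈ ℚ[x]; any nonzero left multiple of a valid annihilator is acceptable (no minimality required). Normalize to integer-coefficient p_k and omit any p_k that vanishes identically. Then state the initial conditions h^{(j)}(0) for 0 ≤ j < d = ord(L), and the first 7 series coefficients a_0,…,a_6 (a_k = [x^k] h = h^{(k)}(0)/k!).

L = (1 + 4·x) + (-1 + x + 2·x^2)·Dx  (order 1).
h: a_k = 4, 4, 12, 20, 44, 84, 172, …
ICs: h(0) = 4.

f: a_k = 4, 4, 4, 4, 4, 4, 4, …
Substitute x→r, Dx→(1/r')Dx; clear ⇒ L₀.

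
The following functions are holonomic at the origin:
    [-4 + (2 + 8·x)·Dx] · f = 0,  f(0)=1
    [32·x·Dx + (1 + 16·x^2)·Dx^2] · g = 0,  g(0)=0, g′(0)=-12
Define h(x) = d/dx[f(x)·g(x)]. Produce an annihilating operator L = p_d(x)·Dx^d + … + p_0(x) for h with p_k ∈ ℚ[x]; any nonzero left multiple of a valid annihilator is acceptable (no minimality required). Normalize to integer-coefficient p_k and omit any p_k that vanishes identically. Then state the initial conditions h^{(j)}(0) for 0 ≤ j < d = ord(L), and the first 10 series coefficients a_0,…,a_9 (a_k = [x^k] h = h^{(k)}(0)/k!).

f: a_k = 1, 2, -2, 4, -10, 28, -84, 264, -858, 2860, …
g: a_k = 0, -12, 0, 64, 0, -3072/5, 0, 49152/7, 0, -262144/3, …
h₀=f·g: eliminate ⇒ L₀, order ≤ 1·2.
Differentiate: ansatz ord ≤ ord L₀ ⇒ L.
L = (20 + 640·x + 128·x^2 - 6144·x^3 - 3072·x^4) + (28 + 336·x + 1152·x^2 - 3584·x^3 - 21504·x^4 - 12288·x^5)·Dx + (3 + 8·x - 48·x^2 - 256·x^3 - 1792·x^4 - 6144·x^5 - 4096·x^6)·Dx^2  (order 2).
h: a_k = -12, -48, 264, 320, -3112, -39264/5, 301648/5, 2858752/35, -5692728/7, -38073632/21, …
ICs: h(0) = -12, h′(0) = -48.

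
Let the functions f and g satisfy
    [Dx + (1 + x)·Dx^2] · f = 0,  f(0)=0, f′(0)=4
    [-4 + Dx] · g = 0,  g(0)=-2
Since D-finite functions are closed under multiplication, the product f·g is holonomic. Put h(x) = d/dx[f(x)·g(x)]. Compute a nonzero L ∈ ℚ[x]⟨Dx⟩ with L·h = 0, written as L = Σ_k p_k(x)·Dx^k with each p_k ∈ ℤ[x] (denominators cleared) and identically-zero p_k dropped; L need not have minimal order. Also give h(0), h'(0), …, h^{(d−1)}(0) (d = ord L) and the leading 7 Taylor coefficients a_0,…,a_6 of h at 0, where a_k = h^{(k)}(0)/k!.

L = (40 + 96·x + 64·x^2) + (-22 - 52·x - 32·x^2)·Dx + (3 + 7·x + 4·x^2)·Dx^2  (order 2).
h: a_k = -8, -56, -152, -248, -288, -776/3, -8536/45, …
ICs: h(0) = -8, h′(0) = -56.

f: a_k = 0, 4, -2, 4/3, -1, 4/5, -2/3, …
g: a_k = -2, -8, -16, -64/3, -64/3, -256/15, -512/45, …
h₀=f·g: eliminate ⇒ L₀, order ≤ 2·1.
Derive L from L₀ (diff closure).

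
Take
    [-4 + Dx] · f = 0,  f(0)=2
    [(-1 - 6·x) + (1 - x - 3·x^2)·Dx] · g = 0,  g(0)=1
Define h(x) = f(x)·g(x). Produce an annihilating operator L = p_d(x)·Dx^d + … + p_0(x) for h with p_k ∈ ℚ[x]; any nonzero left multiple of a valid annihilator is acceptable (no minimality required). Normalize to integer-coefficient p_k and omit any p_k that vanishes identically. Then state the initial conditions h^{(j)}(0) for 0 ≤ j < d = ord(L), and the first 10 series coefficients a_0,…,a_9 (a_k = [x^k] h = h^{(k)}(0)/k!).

L = (5 + 2·x - 12·x^2) + (-1 + x + 3·x^2)·Dx  (order 1).
h: a_k = 2, 10, 32, 250/3, 602/3, 7016/15, 9730/9, 784606/315, 361456/63, 37453978/2835, …
ICs: h(0) = 2.

f: a_k = 2, 8, 16, 64/3, 64/3, 256/15, 512/45, 2048/315, 1024/315, 4096/2835, …
g: a_k = 1, 1, 4, 7, 19, 40, 97, 217, 508, 1159, …
h₀=f·g: eliminate ⇒ L₀, order ≤ 1·1.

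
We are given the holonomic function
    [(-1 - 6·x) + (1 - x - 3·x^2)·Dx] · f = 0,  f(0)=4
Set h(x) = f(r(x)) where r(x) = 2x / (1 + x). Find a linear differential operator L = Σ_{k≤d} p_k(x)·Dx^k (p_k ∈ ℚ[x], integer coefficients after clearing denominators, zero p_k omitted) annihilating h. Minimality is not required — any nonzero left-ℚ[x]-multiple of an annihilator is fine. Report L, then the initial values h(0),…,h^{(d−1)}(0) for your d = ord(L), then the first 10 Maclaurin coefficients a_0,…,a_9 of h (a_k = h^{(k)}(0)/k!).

L = (2 + 26·x) + (-1 - x + 13·x^2 + 13·x^3)·Dx  (order 1).
h: a_k = 4, 8, 56, 104, 728, 1352, 9464, 17576, 123032, 228488, …
ICs: h(0) = 4.

f: a_k = 4, 4, 16, 28, 76, 160, 388, 868, 2032, 4636, …
f∘r: x↦r, Dx↦Dx/r' in L_f ⇒ L₀.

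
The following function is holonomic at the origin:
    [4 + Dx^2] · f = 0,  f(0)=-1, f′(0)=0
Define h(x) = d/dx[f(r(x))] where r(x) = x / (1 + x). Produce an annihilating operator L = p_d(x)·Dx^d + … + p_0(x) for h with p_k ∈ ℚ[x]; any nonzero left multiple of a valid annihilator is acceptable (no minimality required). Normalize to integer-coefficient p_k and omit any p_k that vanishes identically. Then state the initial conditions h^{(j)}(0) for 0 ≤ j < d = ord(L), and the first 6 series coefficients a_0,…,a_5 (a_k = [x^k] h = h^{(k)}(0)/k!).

L = (10 + 12·x + 6·x^2) + (6 + 18·x + 18·x^2 + 6·x^3)·Dx + (1 + 4·x + 6·x^2 + 4·x^3 + x^4)·Dx^2  (order 2).
h: a_k = 0, 4, -12, 64/3, -80/3, 308/15, …
ICs: h(0) = 0, h′(0) = 4.

f: a_k = -1, 0, 2, 0, -2/3, 0, …
Substitute x→r, Dx→(1/r')Dx; clear ⇒ L₀.
Differentiate: ansatz ord ≤ ord L₀ ⇒ L.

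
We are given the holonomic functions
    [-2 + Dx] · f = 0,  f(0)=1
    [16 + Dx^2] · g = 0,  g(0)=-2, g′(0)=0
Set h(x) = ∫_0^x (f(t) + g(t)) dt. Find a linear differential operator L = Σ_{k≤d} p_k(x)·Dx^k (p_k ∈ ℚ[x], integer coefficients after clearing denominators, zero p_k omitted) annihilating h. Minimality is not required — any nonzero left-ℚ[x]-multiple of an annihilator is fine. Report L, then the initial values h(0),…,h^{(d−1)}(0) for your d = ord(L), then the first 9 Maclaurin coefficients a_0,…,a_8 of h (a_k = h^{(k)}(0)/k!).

f: a_k = 1, 2, 2, 4/3, 2/3, 4/15, 4/45, 8/315, 2/315, …
g: a_k = -2, 0, 16, 0, -64/3, 0, 512/45, 0, -1024/315, …
Weyl lclm of L_f,L_g ⇒ L₀ (ord ≤ 3).
Integrate: L := L₀·Dx.
L = -32·Dx + 16·Dx^2 - 2·Dx^3 + Dx^4  (order 4).
h: a_k = 0, -1, 1, 6, 1/3, -62/15, 2/45, 172/105, 1/315, …
ICs: h(0) = 0, h′(0) = -1, h′′(0) = 2, h′′′(0) = 36.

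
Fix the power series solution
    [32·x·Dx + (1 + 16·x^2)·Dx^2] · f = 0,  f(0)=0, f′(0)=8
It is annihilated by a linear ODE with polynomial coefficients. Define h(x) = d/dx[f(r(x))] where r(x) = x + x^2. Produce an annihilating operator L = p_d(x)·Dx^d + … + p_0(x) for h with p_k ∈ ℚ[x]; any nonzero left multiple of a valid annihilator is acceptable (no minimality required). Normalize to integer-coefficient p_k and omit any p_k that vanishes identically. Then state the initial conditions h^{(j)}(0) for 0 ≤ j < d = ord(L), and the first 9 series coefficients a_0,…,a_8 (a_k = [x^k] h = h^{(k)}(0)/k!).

f: a_k = 0, 8, 0, -128/3, 0, 2048/5, 0, -32768/7, 0, …
Change of var in L_f (x↦r) gives L₀.
h₀' ⇒ L via d/dx closure of L₀.
L = (-2 + 32·x + 128·x^2 + 192·x^3 + 96·x^4) + (1 + 2·x + 16·x^2 + 64·x^3 + 80·x^4 + 32·x^5)·Dx  (order 1).
h: a_k = 8, 16, -128, -512, 1408, 12032, -4096, -229376, -342016, …
ICs: h(0) = 8.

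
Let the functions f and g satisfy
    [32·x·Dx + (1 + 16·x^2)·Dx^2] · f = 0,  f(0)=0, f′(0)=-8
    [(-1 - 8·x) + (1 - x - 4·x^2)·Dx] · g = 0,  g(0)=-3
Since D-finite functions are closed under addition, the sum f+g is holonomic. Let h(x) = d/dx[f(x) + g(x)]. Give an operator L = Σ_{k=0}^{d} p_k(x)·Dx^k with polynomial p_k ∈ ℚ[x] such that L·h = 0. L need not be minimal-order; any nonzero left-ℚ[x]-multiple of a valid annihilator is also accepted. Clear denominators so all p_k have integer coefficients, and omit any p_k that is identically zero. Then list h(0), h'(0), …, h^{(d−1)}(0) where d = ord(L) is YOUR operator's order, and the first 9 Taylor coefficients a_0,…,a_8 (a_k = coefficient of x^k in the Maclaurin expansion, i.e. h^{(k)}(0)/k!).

f: a_k = 0, -8, 0, 128/3, 0, -2048/5, 0, 32768/7, 0, …
g: a_k = -3, -3, -15, -27, -87, -195, -543, -1323, -3495, …
f+g: L₀ = lclm(L_f,L_g), ord ≤ 2+1.
Derive L from L₀ (diff closure).
L = (160 - 640·x - 14848·x^2 - 36864·x^3 - 178176·x^4 - 98304·x^6) + (-43 - 336·x - 16·x^2 - 3072·x^3 - 35072·x^4 - 124928·x^5 - 12288·x^6 - 98304·x^7)·Dx + (5 + 23·x + 272·x^2 + 16·x^3 + 2368·x^4 - 5888·x^5 - 12288·x^6 - 4096·x^7 - 16384·x^8)·Dx^2  (order 2).
h: a_k = -11, -30, 47, -348, -3023, -3258, 23507, -27960, -603371, …
ICs: h(0) = -11, h′(0) = -30.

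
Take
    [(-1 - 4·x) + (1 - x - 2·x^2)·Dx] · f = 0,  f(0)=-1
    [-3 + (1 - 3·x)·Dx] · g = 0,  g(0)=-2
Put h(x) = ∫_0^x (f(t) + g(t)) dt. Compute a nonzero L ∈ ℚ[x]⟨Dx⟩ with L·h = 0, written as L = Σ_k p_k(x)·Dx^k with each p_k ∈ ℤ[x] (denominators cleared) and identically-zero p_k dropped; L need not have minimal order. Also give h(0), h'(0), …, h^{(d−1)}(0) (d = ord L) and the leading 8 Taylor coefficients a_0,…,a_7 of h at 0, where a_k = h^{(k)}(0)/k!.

f: a_k = -1, -1, -3, -5, -11, -21, -43, -85, …
g: a_k = -2, -6, -18, -54, -162, -486, -1458, -4374, …
Sum ⇒ L₀ = lclm(L_f,L_g) in ℚ(x)⟨Dx⟩.
h=∫h₀ ⇒ L = L₀·Dx.
L = (-36·x + 36·x^2 - 36·x^3)·Dx + (6 - 6·x - 30·x^2 + 54·x^3 - 72·x^4)·Dx^2 + (-1 + 6·x - 12·x^2 + 8·x^3 + 9·x^4 - 18·x^5)·Dx^3  (order 3).
h: a_k = 0, -3, -7/2, -7, -59/4, -173/5, -169/2, -1501/7, …
ICs: h(0) = 0, h′(0) = -3, h′′(0) = -7.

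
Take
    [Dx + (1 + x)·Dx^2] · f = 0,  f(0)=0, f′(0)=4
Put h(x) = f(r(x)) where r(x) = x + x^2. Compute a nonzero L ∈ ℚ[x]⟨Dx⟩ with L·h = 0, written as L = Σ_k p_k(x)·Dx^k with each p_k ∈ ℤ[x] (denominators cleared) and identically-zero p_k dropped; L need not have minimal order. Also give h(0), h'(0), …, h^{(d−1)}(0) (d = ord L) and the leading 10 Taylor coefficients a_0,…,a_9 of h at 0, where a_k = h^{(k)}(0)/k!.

L = (-1 + 2·x + 2·x^2)·Dx + (1 + 3·x + 3·x^2 + 2·x^3)·Dx^2  (order 2).
h: a_k = 0, 4, 2, -8/3, 1, 4/5, -4/3, 4/7, 1/2, -8/9, …
ICs: h(0) = 0, h′(0) = 4.

f: a_k = 0, 4, -2, 4/3, -1, 4/5, -2/3, 4/7, -1/2, 4/9, …
Substitute x→r, Dx→(1/r')Dx; clear ⇒ L₀.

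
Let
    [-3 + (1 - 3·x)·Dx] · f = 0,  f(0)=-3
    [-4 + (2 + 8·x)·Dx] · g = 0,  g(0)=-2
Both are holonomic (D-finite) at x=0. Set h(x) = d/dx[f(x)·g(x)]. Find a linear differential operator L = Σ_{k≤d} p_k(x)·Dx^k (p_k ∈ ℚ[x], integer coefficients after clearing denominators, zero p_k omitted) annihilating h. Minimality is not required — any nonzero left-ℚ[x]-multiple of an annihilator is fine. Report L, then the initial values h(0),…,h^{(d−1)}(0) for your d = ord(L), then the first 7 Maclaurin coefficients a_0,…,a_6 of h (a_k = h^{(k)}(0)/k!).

f: a_k = -3, -9, -27, -81, -243, -729, -2187, …
g: a_k = -2, -4, 4, -8, 20, -56, 168, …
h₀=f·g: eliminate ⇒ L₀, order ≤ 1·1.
Differentiate: ansatz ord ≤ ord L₀ ⇒ L.
L = (26 + 180·x + 108·x^2) + (-5 - 11·x + 54·x^2 + 72·x^3)·Dx  (order 1).
h: a_k = 30, 156, 774, 2856, 11550, 38556, 146034, …
ICs: h(0) = 30.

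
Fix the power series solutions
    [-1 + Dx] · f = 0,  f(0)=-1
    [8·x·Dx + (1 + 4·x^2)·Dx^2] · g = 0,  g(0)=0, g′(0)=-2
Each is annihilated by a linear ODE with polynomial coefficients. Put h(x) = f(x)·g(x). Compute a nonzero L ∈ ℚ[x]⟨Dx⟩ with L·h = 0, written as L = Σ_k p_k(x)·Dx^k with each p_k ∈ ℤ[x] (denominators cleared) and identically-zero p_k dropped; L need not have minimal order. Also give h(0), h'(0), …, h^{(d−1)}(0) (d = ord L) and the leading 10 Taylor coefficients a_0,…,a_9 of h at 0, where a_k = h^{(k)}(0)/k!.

f: a_k = -1, -1, -1/2, -1/6, -1/24, -1/120, -1/720, -1/5040, -1/40320, -1/362880, …
g: a_k = 0, -2, 0, 8/3, 0, -32/5, 0, 128/7, 0, -512/9, …
h₀=f·g: eliminate ⇒ L₀, order ≤ 1·2.
L = (1 - 8·x + 4·x^2) + (-2 + 8·x - 8·x^2)·Dx + (1 + 4·x^2)·Dx^2  (order 2).
h: a_k = 0, 2, 2, -5/3, -7/3, 103/20, 215/36, -12763/840, -43447/2520, 2903587/60480, …
ICs: h(0) = 0, h′(0) = 2.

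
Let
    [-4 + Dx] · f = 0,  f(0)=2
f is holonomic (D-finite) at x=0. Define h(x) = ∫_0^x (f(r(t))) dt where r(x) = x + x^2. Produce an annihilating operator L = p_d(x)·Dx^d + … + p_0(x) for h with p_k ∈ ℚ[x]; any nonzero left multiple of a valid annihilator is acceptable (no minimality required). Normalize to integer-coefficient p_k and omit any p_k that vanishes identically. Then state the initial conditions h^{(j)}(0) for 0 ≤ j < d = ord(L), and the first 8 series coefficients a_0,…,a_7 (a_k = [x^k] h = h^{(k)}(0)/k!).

f: a_k = 2, 8, 16, 64/3, 64/3, 256/15, 512/45, 2048/315, …
Change of var in L_f (x↦r) gives L₀.
h=∫h₀ ⇒ L = L₀·Dx.
L = (-4 - 8·x)·Dx + Dx^2  (order 2).
h: a_k = 0, 2, 4, 8, 40/3, 304/15, 416/15, 11072/315, …
ICs: h(0) = 0, h′(0) = 2.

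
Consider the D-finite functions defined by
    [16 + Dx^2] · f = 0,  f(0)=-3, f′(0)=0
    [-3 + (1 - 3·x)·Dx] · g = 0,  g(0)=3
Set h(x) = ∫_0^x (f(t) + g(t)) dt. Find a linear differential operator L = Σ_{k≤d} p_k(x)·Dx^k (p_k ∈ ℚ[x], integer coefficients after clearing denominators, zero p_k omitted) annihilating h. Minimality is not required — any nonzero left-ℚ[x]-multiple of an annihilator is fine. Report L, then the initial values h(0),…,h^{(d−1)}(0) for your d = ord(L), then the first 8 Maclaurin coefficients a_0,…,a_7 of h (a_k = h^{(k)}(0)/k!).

L = (-1680 + 2304·x - 3456·x^2)·Dx + (272 - 1584·x + 3456·x^2 - 3456·x^3)·Dx^2 + (-105 + 144·x - 216·x^2)·Dx^3 + (17 - 99·x + 216·x^2 - 216·x^3)·Dx^4  (order 4).
h: a_k = 0, 0, 9/2, 17, 81/4, 211/5, 243/2, 4723/15, …
ICs: h(0) = 0, h′(0) = 0, h′′(0) = 9, h′′′(0) = 102.

f: a_k = -3, 0, 24, 0, -32, 0, 256/15, 0, …
g: a_k = 3, 9, 27, 81, 243, 729, 2187, 6561, …
L₀ := lclm(L_f,L_g); ord L₀ ≤ 2+1.
Integrate: L := L₀·Dx.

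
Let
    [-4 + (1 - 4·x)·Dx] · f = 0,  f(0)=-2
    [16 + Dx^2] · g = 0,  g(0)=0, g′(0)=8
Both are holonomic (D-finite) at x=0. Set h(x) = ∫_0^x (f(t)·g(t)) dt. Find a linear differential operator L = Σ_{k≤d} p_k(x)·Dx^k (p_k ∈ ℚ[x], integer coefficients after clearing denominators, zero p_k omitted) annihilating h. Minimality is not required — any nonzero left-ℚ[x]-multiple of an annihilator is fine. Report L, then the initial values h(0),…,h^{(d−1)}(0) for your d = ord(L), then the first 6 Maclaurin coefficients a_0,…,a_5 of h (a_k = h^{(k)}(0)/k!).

L = (-16 + 64·x)·Dx + 8·Dx^2 + (-1 + 4·x)·Dx^3  (order 3).
h: a_k = 0, 0, -8, -64/3, -160/3, -512/3, …
ICs: h(0) = 0, h′(0) = 0, h′′(0) = -16.

f: a_k = -2, -8, -32, -128, -512, -2048, …
g: a_k = 0, 8, 0, -64/3, 0, 256/15, …
Product ⇒ symmetric product L₀, ord ≤ 2.
Integrate: L := L₀·Dx.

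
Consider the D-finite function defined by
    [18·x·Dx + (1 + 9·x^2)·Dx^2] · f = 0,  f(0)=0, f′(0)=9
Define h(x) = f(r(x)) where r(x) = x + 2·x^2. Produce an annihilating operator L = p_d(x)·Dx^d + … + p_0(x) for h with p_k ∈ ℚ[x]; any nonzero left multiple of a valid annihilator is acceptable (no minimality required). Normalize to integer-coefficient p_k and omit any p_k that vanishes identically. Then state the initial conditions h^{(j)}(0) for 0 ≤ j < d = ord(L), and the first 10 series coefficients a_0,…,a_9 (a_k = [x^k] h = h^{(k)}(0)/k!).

L = (-4 + 18·x + 144·x^2 + 432·x^3 + 432·x^4)·Dx + (1 + 4·x + 9·x^2 + 72·x^3 + 180·x^4 + 144·x^5)·Dx^2  (order 2).
h: a_k = 0, 9, 18, -27, -162, -891/5, 1242, 34263/7, -1458, -60507, …
ICs: h(0) = 0, h′(0) = 9.

f: a_k = 0, 9, 0, -27, 0, 729/5, 0, -6561/7, 0, 6561, …
Substitute x→r, Dx→(1/r')Dx; clear ⇒ L₀.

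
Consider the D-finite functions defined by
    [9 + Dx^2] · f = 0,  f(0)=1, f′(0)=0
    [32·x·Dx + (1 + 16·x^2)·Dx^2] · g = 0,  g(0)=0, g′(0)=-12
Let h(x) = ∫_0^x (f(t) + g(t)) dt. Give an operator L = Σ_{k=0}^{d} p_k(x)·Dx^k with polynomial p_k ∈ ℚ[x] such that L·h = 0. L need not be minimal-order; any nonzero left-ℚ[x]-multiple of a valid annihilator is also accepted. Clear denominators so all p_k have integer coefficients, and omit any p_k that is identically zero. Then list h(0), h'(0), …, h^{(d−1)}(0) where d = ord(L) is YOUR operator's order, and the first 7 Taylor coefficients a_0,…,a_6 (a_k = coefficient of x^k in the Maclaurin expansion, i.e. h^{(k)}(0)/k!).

f: a_k = 1, 0, -9/2, 0, 27/8, 0, -81/80, …
g: a_k = 0, -12, 0, 64, 0, -3072/5, 0, …
Weyl lclm of L_f,L_g ⇒ L₀ (ord ≤ 4).
Integrate: L := L₀·Dx.
L = (-52704·x + 967680·x^3 + 663552·x^5)·Dx^2 + (-207 + 13104·x^2 + 283392·x^4 + 331776·x^6)·Dx^3 + (-5856·x + 107520·x^3 + 73728·x^5)·Dx^4 + (-23 + 1456·x^2 + 31488·x^4 + 36864·x^6)·Dx^5  (order 5).
h: a_k = 0, 1, -6, -3/2, 16, 27/40, -512/5, …
ICs: h(0) = 0, h′(0) = 1, h′′(0) = -12, h′′′(0) = -9, h′′′′(0) = 384.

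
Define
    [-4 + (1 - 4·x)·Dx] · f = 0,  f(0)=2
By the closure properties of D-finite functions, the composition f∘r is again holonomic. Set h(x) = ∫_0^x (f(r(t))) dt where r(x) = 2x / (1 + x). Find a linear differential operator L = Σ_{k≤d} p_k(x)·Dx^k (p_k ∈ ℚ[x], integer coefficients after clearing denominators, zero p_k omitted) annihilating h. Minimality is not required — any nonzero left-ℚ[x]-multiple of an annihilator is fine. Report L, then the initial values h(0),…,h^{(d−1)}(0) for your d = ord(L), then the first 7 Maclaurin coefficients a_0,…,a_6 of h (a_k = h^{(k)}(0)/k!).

L = 8·Dx + (-1 + 6·x + 7·x^2)·Dx^2  (order 2).
h: a_k = 0, 2, 8, 112/3, 196, 5488/5, 19208/3, …
ICs: h(0) = 0, h′(0) = 2.

f: a_k = 2, 8, 32, 128, 512, 2048, 8192, …
h₀=f(r): pull back L_f along r ⇒ L₀.
Integrate: L := L₀·Dx.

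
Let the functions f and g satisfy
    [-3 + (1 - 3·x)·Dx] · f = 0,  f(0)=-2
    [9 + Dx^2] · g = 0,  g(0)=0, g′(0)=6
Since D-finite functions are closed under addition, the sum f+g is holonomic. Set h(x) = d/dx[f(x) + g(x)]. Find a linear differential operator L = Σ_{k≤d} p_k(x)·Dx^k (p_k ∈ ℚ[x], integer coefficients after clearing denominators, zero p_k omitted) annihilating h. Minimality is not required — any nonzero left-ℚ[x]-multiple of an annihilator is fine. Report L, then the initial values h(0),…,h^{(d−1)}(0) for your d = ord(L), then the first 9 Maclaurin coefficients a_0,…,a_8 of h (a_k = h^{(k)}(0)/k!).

f: a_k = -2, -6, -18, -54, -162, -486, -1458, -4374, -13122, …
g: a_k = 0, 6, 0, -9, 0, 81/20, 0, -243/280, 0, …
L₀ := lclm(L_f,L_g); ord L₀ ≤ 1+2.
Differentiate: ansatz ord ≤ ord L₀ ⇒ L.
L = (702 - 324·x + 486·x^2) + (-63 + 243·x - 243·x^2 + 243·x^3)·Dx + (78 - 36·x + 54·x^2)·Dx^2 + (-7 + 27·x - 27·x^2 + 27·x^3)·Dx^3  (order 3).
h: a_k = 0, -36, -189, -648, -9639/4, -8748, -1224963/40, -104976, -793616373/2240, …
ICs: h(0) = 0, h′(0) = -36, h′′(0) = -378.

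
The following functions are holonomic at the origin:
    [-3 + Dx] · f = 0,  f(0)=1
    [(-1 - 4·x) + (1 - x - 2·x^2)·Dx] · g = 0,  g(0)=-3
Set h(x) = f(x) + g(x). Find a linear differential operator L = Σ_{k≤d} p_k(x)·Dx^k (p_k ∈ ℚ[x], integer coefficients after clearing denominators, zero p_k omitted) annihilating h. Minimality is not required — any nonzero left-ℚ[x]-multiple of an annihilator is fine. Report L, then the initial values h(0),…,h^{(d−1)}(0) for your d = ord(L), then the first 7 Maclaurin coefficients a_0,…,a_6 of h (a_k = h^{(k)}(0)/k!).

L = (9 + 9·x + 126·x^2 + 72·x^3) + (3 - 30·x - 51·x^2 + 36·x^3 + 36·x^4)·Dx + (-2 + 9·x + 3·x^2 - 20·x^3 - 12·x^4)·Dx^2  (order 2).
h: a_k = -2, 0, -9/2, -21/2, -237/8, -2439/40, -10239/80, …
ICs: h(0) = -2, h′(0) = 0.

f: a_k = 1, 3, 9/2, 9/2, 27/8, 81/40, 81/80, …
g: a_k = -3, -3, -9, -15, -33, -63, -129, …
L₀ := lclm(L_f,L_g); ord L₀ ≤ 1+1.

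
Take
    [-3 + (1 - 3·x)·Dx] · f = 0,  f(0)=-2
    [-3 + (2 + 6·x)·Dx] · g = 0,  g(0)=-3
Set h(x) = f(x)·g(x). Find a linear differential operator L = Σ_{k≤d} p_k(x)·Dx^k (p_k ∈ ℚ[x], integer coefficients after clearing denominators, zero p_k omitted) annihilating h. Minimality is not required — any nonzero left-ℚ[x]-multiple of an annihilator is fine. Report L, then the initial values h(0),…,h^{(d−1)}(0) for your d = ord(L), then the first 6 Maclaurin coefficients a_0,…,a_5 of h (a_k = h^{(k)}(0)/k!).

f: a_k = -2, -6, -18, -54, -162, -486, …
g: a_k = -3, -9/2, 27/8, -81/16, 1215/128, -5103/256, …
h₀=f·g: eliminate ⇒ L₀, order ≤ 1·1.
L = (9 + 9·x) + (-2 + 18·x^2)·Dx  (order 1).
h: a_k = 6, 27, 297/4, 1863/8, 43497/64, 266085/128, …
ICs: h(0) = 6.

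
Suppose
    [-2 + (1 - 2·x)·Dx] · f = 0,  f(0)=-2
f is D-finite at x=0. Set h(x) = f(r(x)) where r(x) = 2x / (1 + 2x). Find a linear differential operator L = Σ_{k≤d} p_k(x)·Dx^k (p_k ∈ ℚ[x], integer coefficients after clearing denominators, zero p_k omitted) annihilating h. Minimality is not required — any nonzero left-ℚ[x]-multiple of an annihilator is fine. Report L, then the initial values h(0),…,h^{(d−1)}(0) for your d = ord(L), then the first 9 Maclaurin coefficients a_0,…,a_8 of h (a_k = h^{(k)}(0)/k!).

f: a_k = -2, -4, -8, -16, -32, -64, -128, -256, -512, …
Change of var in L_f (x↦r) gives L₀.
L = 4 + (-1 + 4·x^2)·Dx  (order 1).
h: a_k = -2, -8, -16, -32, -64, -128, -256, -512, -1024, …
ICs: h(0) = -2.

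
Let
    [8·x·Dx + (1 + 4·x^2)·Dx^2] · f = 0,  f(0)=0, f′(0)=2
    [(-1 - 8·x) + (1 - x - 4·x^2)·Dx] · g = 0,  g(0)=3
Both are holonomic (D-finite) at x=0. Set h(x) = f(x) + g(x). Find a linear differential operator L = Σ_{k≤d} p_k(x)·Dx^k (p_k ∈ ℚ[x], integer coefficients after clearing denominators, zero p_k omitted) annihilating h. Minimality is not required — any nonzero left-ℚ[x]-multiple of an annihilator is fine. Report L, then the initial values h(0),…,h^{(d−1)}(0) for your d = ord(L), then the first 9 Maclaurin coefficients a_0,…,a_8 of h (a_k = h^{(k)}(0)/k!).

L = (40 - 160·x - 2272·x^2 - 4608·x^3 - 16896·x^4 - 6144·x^6)·Dx + (-31 - 264·x - 364·x^2 - 2208·x^3 - 4160·x^4 - 12800·x^5 - 768·x^6 - 6144·x^7)·Dx^2 + (5 + 11·x + 80·x^2 - 116·x^3 - 80·x^4 - 704·x^5 - 1536·x^6 - 256·x^7 - 1024·x^8)·Dx^3  (order 3).
h: a_k = 3, 5, 15, 73/3, 87, 1007/5, 543, 9133/7, 3495, …
ICs: h(0) = 3, h′(0) = 5, h′′(0) = 30.

f: a_k = 0, 2, 0, -8/3, 0, 32/5, 0, -128/7, 0, …
g: a_k = 3, 3, 15, 27, 87, 195, 543, 1323, 3495, …
L₀ := lclm(L_f,L_g); ord L₀ ≤ 2+1.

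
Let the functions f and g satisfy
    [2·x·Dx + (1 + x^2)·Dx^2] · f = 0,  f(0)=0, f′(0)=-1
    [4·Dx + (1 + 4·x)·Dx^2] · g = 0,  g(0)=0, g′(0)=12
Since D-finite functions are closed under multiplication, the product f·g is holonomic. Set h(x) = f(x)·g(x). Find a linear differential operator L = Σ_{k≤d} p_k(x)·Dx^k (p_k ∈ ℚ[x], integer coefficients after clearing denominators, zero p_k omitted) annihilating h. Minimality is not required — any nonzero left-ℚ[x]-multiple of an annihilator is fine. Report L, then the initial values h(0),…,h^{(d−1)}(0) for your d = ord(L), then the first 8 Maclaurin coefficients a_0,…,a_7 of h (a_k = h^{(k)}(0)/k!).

f: a_k = 0, -1, 0, 1/3, 0, -1/5, 0, 1/7, …
g: a_k = 0, 12, -24, 64, -192, 3072/5, -2048, 49152/7, …
f·g: L₀ = L_f ⊗_s L_g, ord ≤ 2·2.
L = (144 + 896·x + 560·x^2 + 2304·x^3 + 1920·x^4 + 3328·x^5 + 256·x^7)·Dx + (132 + 304·x + 2252·x^2 + 4144·x^3 + 8896·x^4 + 5952·x^5 + 8960·x^6 + 192·x^7 + 896·x^8)·Dx^2 + (72 + 376·x + 912·x^2 + 2808·x^3 + 3720·x^4 + 6288·x^5 + 3072·x^6 + 4368·x^7 + 192·x^8 + 512·x^9)·Dx^3 + (5 + 48·x + 178·x^2 + 416·x^3 + 729·x^4 + 720·x^5 + 1008·x^6 + 384·x^7 + 516·x^8 + 32·x^9 + 64·x^10)·Dx^4  (order 4).
h: a_k = 0, 0, -12, 24, -60, 184, -8932/15, 9944/5, …
ICs: h(0) = 0, h′(0) = 0, h′′(0) = -24, h′′′(0) = 144.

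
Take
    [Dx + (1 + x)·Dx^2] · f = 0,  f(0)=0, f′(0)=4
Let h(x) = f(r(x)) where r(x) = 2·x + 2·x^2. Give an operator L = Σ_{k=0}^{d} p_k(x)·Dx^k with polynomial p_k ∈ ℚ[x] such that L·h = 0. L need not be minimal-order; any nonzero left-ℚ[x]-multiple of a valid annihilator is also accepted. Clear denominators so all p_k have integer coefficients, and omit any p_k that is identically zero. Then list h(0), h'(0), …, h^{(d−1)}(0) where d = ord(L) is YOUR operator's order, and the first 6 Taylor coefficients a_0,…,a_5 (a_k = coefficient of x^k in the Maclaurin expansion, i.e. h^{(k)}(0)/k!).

f: a_k = 0, 4, -2, 4/3, -1, 4/5, …
Change of var in L_f (x↦r) gives L₀.
L = (4·x + 4·x^2)·Dx + (1 + 4·x + 6·x^2 + 4·x^3)·Dx^2  (order 2).
h: a_k = 0, 8, 0, -16/3, 8, -32/5, …
ICs: h(0) = 0, h′(0) = 8.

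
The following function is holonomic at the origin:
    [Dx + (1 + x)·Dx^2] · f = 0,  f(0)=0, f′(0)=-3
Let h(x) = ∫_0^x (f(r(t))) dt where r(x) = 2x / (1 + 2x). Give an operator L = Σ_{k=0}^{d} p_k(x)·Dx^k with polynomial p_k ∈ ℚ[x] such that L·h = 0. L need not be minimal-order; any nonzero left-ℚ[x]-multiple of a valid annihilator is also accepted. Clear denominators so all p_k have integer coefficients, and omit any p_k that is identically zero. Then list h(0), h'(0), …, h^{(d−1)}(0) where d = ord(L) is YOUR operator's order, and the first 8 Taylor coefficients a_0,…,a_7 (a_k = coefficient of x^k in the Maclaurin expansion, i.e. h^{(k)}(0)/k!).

f: a_k = 0, -3, 3/2, -1, 3/4, -3/5, 1/2, -3/7, …
f∘r: x↦r, Dx↦Dx/r' in L_f ⇒ L₀.
h=∫h₀ ⇒ L = L₀·Dx.
L = (6 + 16·x)·Dx^2 + (1 + 6·x + 8·x^2)·Dx^3  (order 3).
h: a_k = 0, 0, -3, 6, -14, 36, -496/5, 288, …
ICs: h(0) = 0, h′(0) = 0, h′′(0) = -6.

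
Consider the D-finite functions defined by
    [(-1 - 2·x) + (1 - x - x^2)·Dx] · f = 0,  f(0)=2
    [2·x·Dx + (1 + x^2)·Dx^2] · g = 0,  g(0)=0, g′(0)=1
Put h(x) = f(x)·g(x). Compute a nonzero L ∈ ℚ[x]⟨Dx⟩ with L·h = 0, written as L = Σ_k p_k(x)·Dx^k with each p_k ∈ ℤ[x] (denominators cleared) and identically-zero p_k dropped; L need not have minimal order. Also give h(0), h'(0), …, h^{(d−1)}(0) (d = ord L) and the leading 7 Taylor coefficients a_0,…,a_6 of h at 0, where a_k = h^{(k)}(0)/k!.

L = (2 + 2·x + 6·x^2) + (2 + 2·x + 4·x^2 + 6·x^3)·Dx + (-1 + x + x^3 + x^4)·Dx^2  (order 2).
h: a_k = 0, 2, 2, 10/3, 16/3, 136/15, 72/5, …
ICs: h(0) = 0, h′(0) = 2.

f: a_k = 2, 2, 4, 6, 10, 16, 26, …
g: a_k = 0, 1, 0, -1/3, 0, 1/5, 0, …
L₀ := L_f ⊗_s L_g (sym. prod.), ord ≤ 2.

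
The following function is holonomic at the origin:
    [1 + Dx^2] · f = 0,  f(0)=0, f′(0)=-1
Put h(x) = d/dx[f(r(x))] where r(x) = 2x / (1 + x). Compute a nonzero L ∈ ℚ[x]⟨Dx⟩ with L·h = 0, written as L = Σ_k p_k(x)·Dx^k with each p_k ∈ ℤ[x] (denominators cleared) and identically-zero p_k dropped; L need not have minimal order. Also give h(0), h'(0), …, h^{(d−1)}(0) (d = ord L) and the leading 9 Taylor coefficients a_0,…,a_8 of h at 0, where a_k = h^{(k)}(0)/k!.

f: a_k = 0, -1, 0, 1/6, 0, -1/120, 0, 1/5040, 0, …
h₀=f(r): pull back L_f along r ⇒ L₀.
h₀' ⇒ L via d/dx closure of L₀.
L = (10 + 12·x + 6·x^2) + (6 + 18·x + 18·x^2 + 6·x^3)·Dx + (1 + 4·x + 6·x^2 + 4·x^3 + x^4)·Dx^2  (order 2).
h: a_k = -2, 4, -2, -8, 86/3, -60, 4418/45, -6064/45, 49262/315, …
ICs: h(0) = -2, h′(0) = 4.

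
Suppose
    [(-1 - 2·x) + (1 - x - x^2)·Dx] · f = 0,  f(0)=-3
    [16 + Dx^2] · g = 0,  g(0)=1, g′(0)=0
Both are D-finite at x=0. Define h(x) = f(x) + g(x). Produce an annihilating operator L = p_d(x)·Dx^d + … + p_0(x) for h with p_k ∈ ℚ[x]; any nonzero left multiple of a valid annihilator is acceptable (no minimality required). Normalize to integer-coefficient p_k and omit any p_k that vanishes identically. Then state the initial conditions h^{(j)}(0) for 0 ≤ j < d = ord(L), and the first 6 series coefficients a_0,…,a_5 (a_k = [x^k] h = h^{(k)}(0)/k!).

f: a_k = -3, -3, -6, -9, -15, -24, …
g: a_k = 1, 0, -8, 0, 32/3, 0, …
f+g: L₀ = lclm(L_f,L_g), ord ≤ 1+2.
L = (272 + 384·x - 352·x^2 + 192·x^3 + 640·x^4 + 256·x^5) + (-160 + 368·x + 32·x^2 - 544·x^3 + 48·x^4 + 384·x^5 + 128·x^6)·Dx + (17 + 24·x - 22·x^2 + 12·x^3 + 40·x^4 + 16·x^5)·Dx^2 + (-10 + 23·x + 2·x^2 - 34·x^3 + 3·x^4 + 24·x^5 + 8·x^6)·Dx^3  (order 3).
h: a_k = -2, -3, -14, -9, -13/3, -24, …
ICs: h(0) = -2, h′(0) = -3, h′′(0) = -28.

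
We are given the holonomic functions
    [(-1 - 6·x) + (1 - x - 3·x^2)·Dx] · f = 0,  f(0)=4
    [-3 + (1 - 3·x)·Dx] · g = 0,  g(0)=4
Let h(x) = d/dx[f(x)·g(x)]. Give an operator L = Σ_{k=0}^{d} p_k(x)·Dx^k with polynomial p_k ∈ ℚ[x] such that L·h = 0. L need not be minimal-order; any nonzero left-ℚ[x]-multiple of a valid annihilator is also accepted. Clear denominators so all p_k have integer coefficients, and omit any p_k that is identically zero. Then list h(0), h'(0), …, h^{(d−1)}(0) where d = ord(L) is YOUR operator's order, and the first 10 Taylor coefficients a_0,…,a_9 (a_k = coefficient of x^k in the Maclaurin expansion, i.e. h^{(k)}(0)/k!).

f: a_k = 4, 4, 16, 28, 76, 160, 388, 868, 2032, 4636, …
g: a_k = 4, 12, 36, 108, 324, 972, 2916, 8748, 26244, 78732, …
Sym-product of L_f,L_g gives L₀ (≤ ord 1).
Derive L from L₀ (diff closure).
L = (32 - 54·x - 216·x^2 + 972·x^4) + (-4 + 16·x + 27·x^2 - 144·x^3 + 243·x^5)·Dx  (order 1).
h: a_k = 64, 512, 2640, 11776, 47360, 179808, 653632, 2306048, 7949808, 26928640, …
ICs: h(0) = 64.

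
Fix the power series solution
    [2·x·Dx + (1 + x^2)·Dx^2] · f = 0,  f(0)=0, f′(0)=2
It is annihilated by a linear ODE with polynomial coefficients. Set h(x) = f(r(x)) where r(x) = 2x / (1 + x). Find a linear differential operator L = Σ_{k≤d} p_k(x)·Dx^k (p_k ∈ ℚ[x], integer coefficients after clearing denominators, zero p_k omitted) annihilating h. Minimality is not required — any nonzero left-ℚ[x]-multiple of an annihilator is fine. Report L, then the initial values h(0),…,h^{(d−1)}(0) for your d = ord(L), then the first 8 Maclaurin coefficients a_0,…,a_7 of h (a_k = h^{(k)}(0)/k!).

L = (2 + 10·x)·Dx + (1 + 2·x + 5·x^2)·Dx^2  (order 2).
h: a_k = 0, 4, -4, -4/3, 12, -76/5, -44/3, 556/7, …
ICs: h(0) = 0, h′(0) = 4.

f: a_k = 0, 2, 0, -2/3, 0, 2/5, 0, -2/7, …
f∘r: x↦r, Dx↦Dx/r' in L_f ⇒ L₀.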